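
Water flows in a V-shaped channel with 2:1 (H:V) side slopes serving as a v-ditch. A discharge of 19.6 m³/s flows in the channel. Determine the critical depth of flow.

At critical depth, Q² T / (g A³) = 1, i.e. A³/T = Q²/g = 19.6²/9.81 = 39.16.
Try y = 1.26 m: A³/T = 6.352 — short.
Try y = 1.81 m: A³/T = 38.85 — ≈ 39.16.

y_c = 1.81 m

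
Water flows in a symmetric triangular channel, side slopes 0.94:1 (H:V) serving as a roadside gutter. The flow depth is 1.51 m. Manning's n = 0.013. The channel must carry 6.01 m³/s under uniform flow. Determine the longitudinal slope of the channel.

S = 0.0032

For a triangular section with side slope z = 0.94: A = zy² = 0.94×1.51² = 2.143 m²; P = 2y√(1+z²) = 2×1.51×1.372 = 4.145 m.
Hydraulic radius R = A/P = 2.143/4.145 = 0.5171 m.
From Manning's equation, S = [nQ / (1 A R^(2/3))]² = [0.013 × 6.01 / (1 × 2.143 × 0.5171^(2/3))]² = 0.0032.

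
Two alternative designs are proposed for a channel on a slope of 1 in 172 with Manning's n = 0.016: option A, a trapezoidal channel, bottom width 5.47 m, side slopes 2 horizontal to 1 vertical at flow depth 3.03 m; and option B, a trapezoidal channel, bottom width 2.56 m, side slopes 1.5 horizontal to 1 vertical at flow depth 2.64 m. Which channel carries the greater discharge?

channel A

Channel A: With bottom width b = 5.47 m and side slope z = 2: A = (b + zy)y = (5.47 + 2×3.03)×3.03 = 34.94 m²; P = b + 2y√(1+z²) = 5.47 + 2×3.03×2.236 = 19.02 m. Hydraulic radius R = A/P = 34.94/19.02 = 1.837 m. Q_A = (1/0.016)·34.94·1.837^(2/3)·√0.005814 = 249.7 m³/s.
Channel B: With bottom width b = 2.56 m and side slope z = 1.5: A = (b + zy)y = (2.56 + 1.5×2.64)×2.64 = 17.21 m²; P = b + 2y√(1+z²) = 2.56 + 2×2.64×1.803 = 12.08 m. Hydraulic radius R = A/P = 17.21/12.08 = 1.425 m. Q_B = (1/0.016)·17.21·1.425^(2/3)·√0.005814 = 103.9 m³/s.
Q_A = 249.7 m³/s vs Q_B = 103.9 m³/s, so channel A carries more.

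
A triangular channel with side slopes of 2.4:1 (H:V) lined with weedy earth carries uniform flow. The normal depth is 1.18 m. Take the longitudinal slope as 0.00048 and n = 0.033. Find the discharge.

For a triangular section with side slope z = 2.4: A = zy² = 2.4×1.18² = 3.342 m²; P = 2y√(1+z²) = 2×1.18×2.6 = 6.136 m.
Hydraulic radius R = A/P = 3.342/6.136 = 0.5446 m.
Manning's equation: Q = (1/n) A R^(2/3) S^(1/2) = (1/0.033) × 3.342 × 0.5446^(2/3) × 0.00048^(1/2) = 1.48 m³/s.

Q = 1.48 m³/s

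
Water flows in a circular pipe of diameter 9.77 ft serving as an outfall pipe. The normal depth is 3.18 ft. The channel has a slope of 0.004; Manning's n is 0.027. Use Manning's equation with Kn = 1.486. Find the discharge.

For a circular section of diameter D = 9.77 ft at depth y = 3.18 ft, the central angle is θ = 2 arccos(1 − 2y/D) = 2.429 rad. Then A = (D²/8)(θ − sin θ) = 21.17 ft² and P = Dθ/2 = 11.86 ft.
Hydraulic radius R = A/P = 21.17/11.86 = 1.785 ft.
Manning's equation: Q = (1.486/n) A R^(2/3) S^(1/2) = (1.486/0.027) × 21.17 × 1.785^(2/3) × 0.004^(1/2) = 108 ft³/s.

Q = 108 ft³/s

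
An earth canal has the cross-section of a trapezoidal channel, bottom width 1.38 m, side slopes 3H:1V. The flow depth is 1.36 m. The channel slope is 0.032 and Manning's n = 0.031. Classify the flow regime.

supercritical

With bottom width b = 1.38 m and side slope z = 3: A = (b + zy)y = (1.38 + 3×1.36)×1.36 = 7.426 m²; P = b + 2y√(1+z²) = 1.38 + 2×1.36×3.162 = 9.981 m.
Hydraulic radius R = A/P = 7.426/9.981 = 0.7439 m.
V = (1/n) R^(2/3) √S = (1/0.031) × 0.7439^(2/3) × √0.032 = 4.738 m/s. Hydraulic depth D_h = A/T = 7.426/9.54 = 0.7784 m.
Froude number Fr = V/√(g·D_h) = 4.738/√(9.81×0.7784) = 1.71, which is greater than 1, so the flow is supercritical.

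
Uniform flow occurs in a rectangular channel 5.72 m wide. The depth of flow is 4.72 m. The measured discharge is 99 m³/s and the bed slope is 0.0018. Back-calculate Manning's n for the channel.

n = 0.017

Flow area A = b·y = 5.72 × 4.72 = 27 m². Wetted perimeter P = b + 2y = 5.72 + 2×4.72 = 15.16 m.
Hydraulic radius R = A/P = 27/15.16 = 1.781 m.
Rearranging Manning's equation: n = (1/Q) A R^(2/3) S^(1/2) = (1/99) × 27 × 1.781^(2/3) × √0.0018 = 0.017.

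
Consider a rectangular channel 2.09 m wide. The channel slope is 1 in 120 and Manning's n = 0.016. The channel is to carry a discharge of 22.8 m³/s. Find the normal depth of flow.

Manning's equation rearranged: A R^(2/3) = nQ / (1·√S) = 0.016 × 22.8 / (√0.008333) = 3.996.
At y = 1.85 m: A R^(2/3) = 2.954 — short.
At y = 2.67 m: A R^(2/3) = 4.611 — over.
At y = 2.37 m: A R^(2/3) = 3.998 — matches.

y_n = 2.37 m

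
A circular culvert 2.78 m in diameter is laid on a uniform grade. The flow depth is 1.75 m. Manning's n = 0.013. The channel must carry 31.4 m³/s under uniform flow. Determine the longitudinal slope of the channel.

For a circular section of diameter D = 2.78 m at depth y = 1.75 m, the central angle is θ = 2 arccos(1 − 2y/D) = 3.666 rad. Then A = (D²/8)(θ − sin θ) = 4.024 m² and P = Dθ/2 = 5.095 m.
Hydraulic radius R = A/P = 4.024/5.095 = 0.7899 m.
From Manning's equation, S = [nQ / (1 A R^(2/3))]² = [0.013 × 31.4 / (1 × 4.024 × 0.7899^(2/3))]² = 0.0141.

S = 0.0141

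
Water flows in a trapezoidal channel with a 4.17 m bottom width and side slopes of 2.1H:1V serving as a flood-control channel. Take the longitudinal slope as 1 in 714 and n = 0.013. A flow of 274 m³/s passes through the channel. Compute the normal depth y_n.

Manning's equation rearranged: A R^(2/3) = nQ / (1·√S) = 0.013 × 274 / (√0.001401) = 95.18.
At y = 4.65 m: A R^(2/3) = 119.7 — high.
At y = 3.66 m: A R^(2/3) = 69.96 — low.
At y = 4.2 m: A R^(2/3) = 95.1 — ≈ 95.18.

y_n = 4.2 m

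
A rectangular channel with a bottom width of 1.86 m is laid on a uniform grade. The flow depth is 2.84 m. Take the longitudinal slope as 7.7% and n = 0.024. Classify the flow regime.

supercritical

Flow area A = b·y = 1.86 × 2.84 = 5.282 m². Wetted perimeter P = b + 2y = 1.86 + 2×2.84 = 7.54 m.
Hydraulic radius R = A/P = 5.282/7.54 = 0.7006 m.
V = (1/n) R^(2/3) √S = (1/0.024) × 0.7006^(2/3) × √0.077 = 9.12 m/s. Hydraulic depth D_h = A/T = 5.282/1.86 = 2.84 m.
Froude number Fr = V/√(g·D_h) = 9.12/√(9.81×2.84) = 1.73, which is greater than 1, so the flow is supercritical.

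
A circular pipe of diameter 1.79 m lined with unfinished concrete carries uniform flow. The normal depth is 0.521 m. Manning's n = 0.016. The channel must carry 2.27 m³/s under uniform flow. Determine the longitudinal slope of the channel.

S = 0.0178

For a circular section of diameter D = 1.79 m at depth y = 0.521 m, the central angle is θ = 2 arccos(1 − 2y/D) = 2.279 rad. Then A = (D²/8)(θ − sin θ) = 0.6088 m² and P = Dθ/2 = 2.04 m.
Hydraulic radius R = A/P = 0.6088/2.04 = 0.2984 m.
From Manning's equation, S = [nQ / (1 A R^(2/3))]² = [0.016 × 2.27 / (1 × 0.6088 × 0.2984^(2/3))]² = 0.0178.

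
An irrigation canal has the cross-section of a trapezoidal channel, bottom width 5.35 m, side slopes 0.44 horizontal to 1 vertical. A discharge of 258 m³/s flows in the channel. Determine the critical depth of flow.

At critical depth, Q² T / (g A³) = 1, i.e. A³/T = Q²/g = 258²/9.81 = 6785.
Trying y = 4.58 m: A³/T = 4092 — short.
Trying y = 6.79 m: A³/T = 16020 — over.
Trying y = 5.31 m: A³/T = 6784 — close enough.

y_c = 5.31 m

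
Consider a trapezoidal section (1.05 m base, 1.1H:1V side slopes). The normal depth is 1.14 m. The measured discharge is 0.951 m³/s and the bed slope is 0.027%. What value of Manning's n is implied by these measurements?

With bottom width b = 1.05 m and side slope z = 1.1: A = (b + zy)y = (1.05 + 1.1×1.14)×1.14 = 2.627 m²; P = b + 2y√(1+z²) = 1.05 + 2×1.14×1.487 = 4.439 m.
Hydraulic radius R = A/P = 2.627/4.439 = 0.5916 m.
Rearranging Manning's equation: n = (1/Q) A R^(2/3) S^(1/2) = (1/0.951) × 2.627 × 0.5916^(2/3) × √0.00027 = 0.032.

n = 0.032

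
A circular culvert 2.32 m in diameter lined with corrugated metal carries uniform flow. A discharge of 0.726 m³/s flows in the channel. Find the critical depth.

At critical depth, Q² T / (g A³) = 1, i.e. A³/T = Q²/g = 0.726²/9.81 = 0.05373.
Try y = 0.309 m: A³/T = 0.02375 — short.
Try y = 0.38 m: A³/T = 0.05364 — close enough.

y_c = 0.38 m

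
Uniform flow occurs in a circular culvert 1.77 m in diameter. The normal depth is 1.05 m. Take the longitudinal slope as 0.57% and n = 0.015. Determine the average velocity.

V = 3.12 m/s

For a circular section of diameter D = 1.77 m at depth y = 1.05 m, the central angle is θ = 2 arccos(1 − 2y/D) = 3.517 rad. Then A = (D²/8)(θ − sin θ) = 1.521 m² and P = Dθ/2 = 3.112 m.
Hydraulic radius R = A/P = 1.521/3.112 = 0.4886 m.
From Manning's equation, V = (1/n) R^(2/3) S^(1/2) = (1/0.015) × 0.4886^(2/3) × 0.0057^(1/2) = 3.12 m/s.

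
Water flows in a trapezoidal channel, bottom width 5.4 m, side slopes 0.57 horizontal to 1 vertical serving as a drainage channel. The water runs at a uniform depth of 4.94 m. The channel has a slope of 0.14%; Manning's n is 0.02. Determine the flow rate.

With bottom width b = 5.4 m and side slope z = 0.57: A = (b + zy)y = (5.4 + 0.57×4.94)×4.94 = 40.59 m²; P = b + 2y√(1+z²) = 5.4 + 2×4.94×1.151 = 16.77 m.
Hydraulic radius R = A/P = 40.59/16.77 = 2.42 m.
Manning's equation: Q = (1/n) A R^(2/3) S^(1/2) = (1/0.02) × 40.59 × 2.42^(2/3) × 0.0014^(1/2) = 137 m³/s.

Q = 137 m³/s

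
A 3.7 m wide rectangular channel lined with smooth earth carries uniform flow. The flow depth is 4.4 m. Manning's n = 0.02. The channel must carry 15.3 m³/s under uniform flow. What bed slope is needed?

Flow area A = b·y = 3.7 × 4.4 = 16.28 m². Wetted perimeter P = b + 2y = 3.7 + 2×4.4 = 12.5 m.
Hydraulic radius R = A/P = 16.28/12.5 = 1.302 m.
From Manning's equation, S = [nQ / (1 A R^(2/3))]² = [0.02 × 15.3 / (1 × 16.28 × 1.302^(2/3))]² = 0.000248.

S = 0.000248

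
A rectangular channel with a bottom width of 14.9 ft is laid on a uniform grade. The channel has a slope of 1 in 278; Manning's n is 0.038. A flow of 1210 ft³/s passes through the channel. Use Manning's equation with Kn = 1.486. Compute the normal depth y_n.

Manning's equation rearranged: A R^(2/3) = nQ / (1.486·√S) = 0.038 × 1210 / (1.486 × √0.003597) = 515.9.
At y = 10.6 ft: A R^(2/3) = 422.5 — too small.
At y = 14.8 ft: A R^(2/3) = 641 — too large.
At y = 12.4 ft: A R^(2/3) = 515 — ≈ 515.9.

y_n = 12.4 ft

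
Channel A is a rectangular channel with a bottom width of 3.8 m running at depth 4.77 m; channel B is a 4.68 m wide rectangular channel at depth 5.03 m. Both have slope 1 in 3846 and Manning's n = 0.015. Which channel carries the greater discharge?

Channel A: Flow area A = b·y = 3.8 × 4.77 = 18.13 m². Wetted perimeter P = b + 2y = 3.8 + 2×4.77 = 13.34 m. Hydraulic radius R = A/P = 18.13/13.34 = 1.359 m. Q_A = (1/0.015)·18.13·1.359^(2/3)·√0.00026 = 23.9 m³/s.
Channel B: Flow area A = b·y = 4.68 × 5.03 = 23.54 m². Wetted perimeter P = b + 2y = 4.68 + 2×5.03 = 14.74 m. Hydraulic radius R = A/P = 23.54/14.74 = 1.597 m. Q_B = (1/0.015)·23.54·1.597^(2/3)·√0.00026 = 34.57 m³/s.
Q_A = 23.9 m³/s vs Q_B = 34.57 m³/s, so channel B carries more.

channel B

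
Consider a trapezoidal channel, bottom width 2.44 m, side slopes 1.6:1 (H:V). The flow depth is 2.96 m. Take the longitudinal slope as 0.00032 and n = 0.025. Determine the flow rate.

With bottom width b = 2.44 m and side slope z = 1.6: A = (b + zy)y = (2.44 + 1.6×2.96)×2.96 = 21.24 m²; P = b + 2y√(1+z²) = 2.44 + 2×2.96×1.887 = 13.61 m.
Hydraulic radius R = A/P = 21.24/13.61 = 1.561 m.
Manning's equation: Q = (1/n) A R^(2/3) S^(1/2) = (1/0.025) × 21.24 × 1.561^(2/3) × 0.00032^(1/2) = 20.4 m³/s.

Q = 20.4 m³/s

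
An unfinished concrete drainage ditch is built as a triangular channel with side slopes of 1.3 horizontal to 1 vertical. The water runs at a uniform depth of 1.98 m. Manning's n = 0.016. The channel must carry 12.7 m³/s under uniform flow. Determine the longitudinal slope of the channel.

S = 0.0022

For a triangular section with side slope z = 1.3: A = zy² = 1.3×1.98² = 5.097 m²; P = 2y√(1+z²) = 2×1.98×1.64 = 6.495 m.
Hydraulic radius R = A/P = 5.097/6.495 = 0.7847 m.
From Manning's equation, S = [nQ / (1 A R^(2/3))]² = [0.016 × 12.7 / (1 × 5.097 × 0.7847^(2/3))]² = 0.0022.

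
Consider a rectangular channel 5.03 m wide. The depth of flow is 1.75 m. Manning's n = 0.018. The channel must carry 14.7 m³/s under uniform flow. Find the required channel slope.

S = 0.000866

Flow area A = b·y = 5.03 × 1.75 = 8.803 m². Wetted perimeter P = b + 2y = 5.03 + 2×1.75 = 8.53 m.
Hydraulic radius R = A/P = 8.803/8.53 = 1.032 m.
From Manning's equation, S = [nQ / (1 A R^(2/3))]² = [0.018 × 14.7 / (1 × 8.803 × 1.032^(2/3))]² = 0.000866.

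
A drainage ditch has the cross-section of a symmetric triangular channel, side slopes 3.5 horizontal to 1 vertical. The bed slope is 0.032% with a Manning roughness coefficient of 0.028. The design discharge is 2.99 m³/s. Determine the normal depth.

Manning's equation rearranged: A R^(2/3) = nQ / (1·√S) = 0.028 × 2.99 / (√0.00032) = 4.68.
Try y = 1.09 m: A R^(2/3) = 2.703 — too small.
Try y = 1.54 m: A R^(2/3) = 6.793 — too large.
Try y = 1.34 m: A R^(2/3) = 4.688 — close enough.

y_n = 1.34 m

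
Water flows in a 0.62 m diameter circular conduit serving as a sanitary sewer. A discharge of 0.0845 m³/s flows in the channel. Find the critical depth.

At critical depth, Q² T / (g A³) = 1, i.e. A³/T = Q²/g = 0.0845²/9.81 = 0.0007279.
Try y = 0.226 m: A³/T = 0.001651 — over.
Try y = 0.144 m: A³/T = 0.0002874 — short.
Try y = 0.183 m: A³/T = 0.0007304 — ≈ 0.0007279.

y_c = 0.183 m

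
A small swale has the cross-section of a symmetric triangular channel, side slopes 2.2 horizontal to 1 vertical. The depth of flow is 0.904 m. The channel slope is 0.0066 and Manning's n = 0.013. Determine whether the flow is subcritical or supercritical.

supercritical

For a triangular section with side slope z = 2.2: A = zy² = 2.2×0.904² = 1.798 m²; P = 2y√(1+z²) = 2×0.904×2.417 = 4.369 m.
Hydraulic radius R = A/P = 1.798/4.369 = 0.4115 m.
V = (1/n) R^(2/3) √S = (1/0.013) × 0.4115^(2/3) × √0.0066 = 3.457 m/s. Hydraulic depth D_h = A/T = 1.798/3.978 = 0.452 m.
Froude number Fr = V/√(g·D_h) = 3.457/√(9.81×0.452) = 1.64, which is greater than 1, so the flow is supercritical.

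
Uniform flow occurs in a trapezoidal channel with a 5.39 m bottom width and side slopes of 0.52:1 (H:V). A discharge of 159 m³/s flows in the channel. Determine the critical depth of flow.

At critical depth, Q² T / (g A³) = 1, i.e. A³/T = Q²/g = 159²/9.81 = 2577.
Try y = 4.67 m: A³/T = 4750 — high.
Try y = 3.04 m: A³/T = 1113 — low.
Try y = 3.91 m: A³/T = 2586 — ≈ 2577.

y_c = 3.91 m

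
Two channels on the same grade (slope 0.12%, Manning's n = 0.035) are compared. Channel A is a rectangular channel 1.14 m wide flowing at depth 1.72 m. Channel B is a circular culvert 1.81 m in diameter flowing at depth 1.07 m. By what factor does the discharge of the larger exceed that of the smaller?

1.12

Channel A: Flow area A = b·y = 1.14 × 1.72 = 1.961 m². Wetted perimeter P = b + 2y = 1.14 + 2×1.72 = 4.58 m. Hydraulic radius R = A/P = 1.961/4.58 = 0.4281 m. Q_A = (1/0.035)·1.961·0.4281^(2/3)·√0.0012 = 1.102 m³/s.
Channel B: For a circular section of diameter D = 1.81 m at depth y = 1.07 m, the central angle is θ = 2 arccos(1 − 2y/D) = 3.508 rad. Then A = (D²/8)(θ − sin θ) = 1.584 m² and P = Dθ/2 = 3.175 m. Hydraulic radius R = A/P = 1.584/3.175 = 0.4987 m. Q_B = (1/0.035)·1.584·0.4987^(2/3)·√0.0012 = 0.9857 m³/s.
The larger discharge is 1.102 m³/s and the smaller is 0.9857 m³/s; the ratio is 1.12.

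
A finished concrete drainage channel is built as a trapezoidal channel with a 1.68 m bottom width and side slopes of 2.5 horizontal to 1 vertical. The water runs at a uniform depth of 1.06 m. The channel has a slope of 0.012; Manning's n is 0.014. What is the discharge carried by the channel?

With bottom width b = 1.68 m and side slope z = 2.5: A = (b + zy)y = (1.68 + 2.5×1.06)×1.06 = 4.59 m²; P = b + 2y√(1+z²) = 1.68 + 2×1.06×2.693 = 7.388 m.
Hydraulic radius R = A/P = 4.59/7.388 = 0.6212 m.
Manning's equation: Q = (1/n) A R^(2/3) S^(1/2) = (1/0.014) × 4.59 × 0.6212^(2/3) × 0.012^(1/2) = 26.1 m³/s.

Q = 26.1 m³/s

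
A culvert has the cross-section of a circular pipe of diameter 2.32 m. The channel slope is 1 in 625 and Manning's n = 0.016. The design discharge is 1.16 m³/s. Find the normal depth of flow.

y_n = 0.623 m

Manning's equation rearranged: A R^(2/3) = nQ / (1·√S) = 0.016 × 1.16 / (√0.0016) = 0.464.
Try y = 0.765 m: A R^(2/3) = 0.6904 — over.
Try y = 0.497 m: A R^(2/3) = 0.2958 — short.
Try y = 0.623 m: A R^(2/3) = 0.4638 — close enough.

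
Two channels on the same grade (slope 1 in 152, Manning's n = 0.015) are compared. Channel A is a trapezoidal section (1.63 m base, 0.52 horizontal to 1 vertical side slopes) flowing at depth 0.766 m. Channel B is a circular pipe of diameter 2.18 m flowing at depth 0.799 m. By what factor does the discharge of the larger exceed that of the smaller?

1.3

Channel A: With bottom width b = 1.63 m and side slope z = 0.52: A = (b + zy)y = (1.63 + 0.52×0.766)×0.766 = 1.554 m²; P = b + 2y√(1+z²) = 1.63 + 2×0.766×1.127 = 3.357 m. Hydraulic radius R = A/P = 1.554/3.357 = 0.4629 m. Q_A = (1/0.015)·1.554·0.4629^(2/3)·√0.006579 = 5.027 m³/s.
Channel B: For a circular section of diameter D = 2.18 m at depth y = 0.799 m, the central angle is θ = 2 arccos(1 − 2y/D) = 2.601 rad. Then A = (D²/8)(θ − sin θ) = 1.24 m² and P = Dθ/2 = 2.835 m. Hydraulic radius R = A/P = 1.24/2.835 = 0.4372 m. Q_B = (1/0.015)·1.24·0.4372^(2/3)·√0.006579 = 3.861 m³/s.
The larger discharge is 5.027 m³/s and the smaller is 3.861 m³/s; the ratio is 1.3.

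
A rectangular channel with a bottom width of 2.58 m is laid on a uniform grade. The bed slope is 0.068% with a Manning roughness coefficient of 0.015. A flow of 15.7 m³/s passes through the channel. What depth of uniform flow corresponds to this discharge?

Manning's equation rearranged: A R^(2/3) = nQ / (1·√S) = 0.015 × 15.7 / (√0.00068) = 9.031.
Try y = 2.76 m: A R^(2/3) = 6.535 — low.
Try y = 4.22 m: A R^(2/3) = 10.8 — high.
Try y = 3.62 m: A R^(2/3) = 9.032 — matches.

y_n = 3.62 m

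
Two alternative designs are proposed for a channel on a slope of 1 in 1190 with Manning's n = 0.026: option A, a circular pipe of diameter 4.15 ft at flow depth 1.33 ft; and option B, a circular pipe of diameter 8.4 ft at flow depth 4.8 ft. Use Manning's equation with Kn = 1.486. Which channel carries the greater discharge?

channel B

Channel A: For a circular section of diameter D = 4.15 ft at depth y = 1.33 ft, the central angle is θ = 2 arccos(1 − 2y/D) = 2.407 rad. Then A = (D²/8)(θ − sin θ) = 3.739 ft² and P = Dθ/2 = 4.995 ft. Hydraulic radius R = A/P = 3.739/4.995 = 0.7486 ft. Q_A = (1.486/0.026)·3.739·0.7486^(2/3)·√0.0008403 = 5.108 ft³/s.
Channel B: For a circular section of diameter D = 8.4 ft at depth y = 4.8 ft, the central angle is θ = 2 arccos(1 − 2y/D) = 3.428 rad. Then A = (D²/8)(θ − sin θ) = 32.73 ft² and P = Dθ/2 = 14.4 ft. Hydraulic radius R = A/P = 32.73/14.4 = 2.273 ft. Q_B = (1.486/0.026)·32.73·2.273^(2/3)·√0.0008403 = 93.76 ft³/s.
Q_A = 5.108 ft³/s vs Q_B = 93.76 ft³/s, so channel B carries more.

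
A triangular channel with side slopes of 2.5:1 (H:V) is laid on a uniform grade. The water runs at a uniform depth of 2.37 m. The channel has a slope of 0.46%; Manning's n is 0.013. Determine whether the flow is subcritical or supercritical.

For a triangular section with side slope z = 2.5: A = zy² = 2.5×2.37² = 14.04 m²; P = 2y√(1+z²) = 2×2.37×2.693 = 12.76 m.
Hydraulic radius R = A/P = 14.04/12.76 = 1.1 m.
V = (1/n) R^(2/3) √S = (1/0.013) × 1.1^(2/3) × √0.0046 = 5.56 m/s. Hydraulic depth D_h = A/T = 14.04/11.85 = 1.185 m.
Froude number Fr = V/√(g·D_h) = 5.56/√(9.81×1.185) = 1.63, which is greater than 1, so the flow is supercritical.

supercritical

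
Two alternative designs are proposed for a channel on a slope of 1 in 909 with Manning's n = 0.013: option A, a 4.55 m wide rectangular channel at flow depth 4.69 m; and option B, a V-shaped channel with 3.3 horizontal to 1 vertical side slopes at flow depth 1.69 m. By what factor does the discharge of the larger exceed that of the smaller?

3.47

Channel A: Flow area A = b·y = 4.55 × 4.69 = 21.34 m². Wetted perimeter P = b + 2y = 4.55 + 2×4.69 = 13.93 m. Hydraulic radius R = A/P = 21.34/13.93 = 1.532 m. Q_A = (1/0.013)·21.34·1.532^(2/3)·√0.0011 = 72.35 m³/s.
Channel B: For a triangular section with side slope z = 3.3: A = zy² = 3.3×1.69² = 9.425 m²; P = 2y√(1+z²) = 2×1.69×3.448 = 11.65 m. Hydraulic radius R = A/P = 9.425/11.65 = 0.8087 m. Q_B = (1/0.013)·9.425·0.8087^(2/3)·√0.0011 = 20.87 m³/s.
The larger discharge is 72.35 m³/s and the smaller is 20.87 m³/s; the ratio is 3.47.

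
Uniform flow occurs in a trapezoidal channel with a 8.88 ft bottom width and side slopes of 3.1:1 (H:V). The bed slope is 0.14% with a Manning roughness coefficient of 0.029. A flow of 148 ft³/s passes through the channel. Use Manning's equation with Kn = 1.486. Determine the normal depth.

Manning's equation rearranged: A R^(2/3) = nQ / (1.486·√S) = 0.029 × 148 / (1.486 × √0.0014) = 77.19.
At y = 2.43 ft: A R^(2/3) = 54.88 — low.
At y = 3.68 ft: A R^(2/3) = 129 — high.
At y = 2.88 ft: A R^(2/3) = 77.44 — ≈ 77.19.

y_n = 2.88 ft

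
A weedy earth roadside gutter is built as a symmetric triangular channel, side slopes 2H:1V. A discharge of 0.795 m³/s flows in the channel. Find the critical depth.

y_c = 0.503 m

At critical depth, Q² T / (g A³) = 1, i.e. A³/T = Q²/g = 0.795²/9.81 = 0.06443.
Trying y = 0.442 m: A³/T = 0.03374 — too small.
Trying y = 0.503 m: A³/T = 0.0644 — close enough.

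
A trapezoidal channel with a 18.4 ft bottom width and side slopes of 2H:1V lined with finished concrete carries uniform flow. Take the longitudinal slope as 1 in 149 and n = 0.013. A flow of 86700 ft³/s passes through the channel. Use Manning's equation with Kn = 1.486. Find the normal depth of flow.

Manning's equation rearranged: A R^(2/3) = nQ / (1.486·√S) = 0.013 × 86700 / (1.486 × √0.006711) = 9258.
Trying y = 18.5 ft: A R^(2/3) = 4800 — low.
Trying y = 29.4 ft: A R^(2/3) = 13890 — high.
Trying y = 24.7 ft: A R^(2/3) = 9257 — matches.

y_n = 24.7 ft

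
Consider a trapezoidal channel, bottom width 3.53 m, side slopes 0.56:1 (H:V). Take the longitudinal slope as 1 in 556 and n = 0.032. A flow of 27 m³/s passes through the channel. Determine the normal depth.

Manning's equation rearranged: A R^(2/3) = nQ / (1·√S) = 0.032 × 27 / (√0.001799) = 20.37.
At y = 3.72 m: A R^(2/3) = 30.11 — over.
At y = 2.43 m: A R^(2/3) = 14.2 — short.
At y = 2.99 m: A R^(2/3) = 20.38 — ≈ 20.37.

y_n = 2.99 m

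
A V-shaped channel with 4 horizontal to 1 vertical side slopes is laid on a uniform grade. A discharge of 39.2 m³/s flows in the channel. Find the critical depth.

At critical depth, Q² T / (g A³) = 1, i.e. A³/T = Q²/g = 39.2²/9.81 = 156.6.
At y = 1.63 m: A³/T = 92.05 — low.
At y = 2.29 m: A³/T = 503.8 — high.
At y = 1.81 m: A³/T = 155.4 — close enough.

y_c = 1.81 m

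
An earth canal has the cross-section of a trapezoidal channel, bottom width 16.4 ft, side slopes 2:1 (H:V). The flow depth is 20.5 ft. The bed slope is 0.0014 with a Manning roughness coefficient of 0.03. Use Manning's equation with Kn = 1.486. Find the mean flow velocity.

V = 9.1 ft/s

With bottom width b = 16.4 ft and side slope z = 2: A = (b + zy)y = (16.4 + 2×20.5)×20.5 = 1177 ft²; P = b + 2y√(1+z²) = 16.4 + 2×20.5×2.236 = 108.1 ft.
Hydraulic radius R = A/P = 1177/108.1 = 10.89 ft.
From Manning's equation, V = (1.486/n) R^(2/3) S^(1/2) = (1.486/0.03) × 10.89^(2/3) × 0.0014^(1/2) = 9.1 ft/s.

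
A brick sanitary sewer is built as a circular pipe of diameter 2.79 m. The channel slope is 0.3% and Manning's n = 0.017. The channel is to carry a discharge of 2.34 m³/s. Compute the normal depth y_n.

y_n = 0.733 m

Manning's equation rearranged: A R^(2/3) = nQ / (1·√S) = 0.017 × 2.34 / (√0.003) = 0.7263.
Trying y = 0.882 m: A R^(2/3) = 1.042 — too large.
Trying y = 0.733 m: A R^(2/3) = 0.7266 — close enough.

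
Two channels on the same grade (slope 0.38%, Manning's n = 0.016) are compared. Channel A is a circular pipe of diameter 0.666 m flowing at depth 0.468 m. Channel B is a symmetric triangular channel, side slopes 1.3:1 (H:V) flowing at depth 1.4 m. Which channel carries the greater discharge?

Channel A: For a circular section of diameter D = 0.666 m at depth y = 0.468 m, the central angle is θ = 2 arccos(1 − 2y/D) = 3.976 rad. Then A = (D²/8)(θ − sin θ) = 0.2616 m² and P = Dθ/2 = 1.324 m. Hydraulic radius R = A/P = 0.2616/1.324 = 0.1975 m. Q_A = (1/0.016)·0.2616·0.1975^(2/3)·√0.0038 = 0.3418 m³/s.
Channel B: For a triangular section with side slope z = 1.3: A = zy² = 1.3×1.4² = 2.548 m²; P = 2y√(1+z²) = 2×1.4×1.64 = 4.592 m. Hydraulic radius R = A/P = 2.548/4.592 = 0.5548 m. Q_B = (1/0.016)·2.548·0.5548^(2/3)·√0.0038 = 6.628 m³/s.
Q_A = 0.3418 m³/s vs Q_B = 6.628 m³/s, so channel B carries more.

channel B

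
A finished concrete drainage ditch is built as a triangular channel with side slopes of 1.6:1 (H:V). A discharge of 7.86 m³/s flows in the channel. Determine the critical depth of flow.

y_c = 1.38 m

At critical depth, Q² T / (g A³) = 1, i.e. A³/T = Q²/g = 7.86²/9.81 = 6.298.
Trying y = 1.71 m: A³/T = 18.72 — over.
Trying y = 1.08 m: A³/T = 1.881 — short.
Trying y = 1.38 m: A³/T = 6.406 — ≈ 6.298.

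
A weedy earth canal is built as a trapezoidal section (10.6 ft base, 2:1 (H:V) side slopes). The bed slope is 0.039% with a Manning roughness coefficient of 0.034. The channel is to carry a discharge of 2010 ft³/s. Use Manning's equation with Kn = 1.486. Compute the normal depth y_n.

Manning's equation rearranged: A R^(2/3) = nQ / (1.486·√S) = 0.034 × 2010 / (1.486 × √0.00039) = 2329.
Trying y = 12.9 ft: A R^(2/3) = 1698 — too small.
Trying y = 17.4 ft: A R^(2/3) = 3401 — too large.
Trying y = 14.8 ft: A R^(2/3) = 2330 — ≈ 2329.

y_n = 14.8 ft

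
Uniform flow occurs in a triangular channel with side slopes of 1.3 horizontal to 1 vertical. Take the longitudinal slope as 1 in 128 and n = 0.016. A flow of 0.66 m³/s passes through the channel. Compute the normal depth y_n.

y_n = 0.515 m

Manning's equation rearranged: A R^(2/3) = nQ / (1·√S) = 0.016 × 0.66 / (√0.007812) = 0.1195.
Try y = 0.605 m: A R^(2/3) = 0.1836 — high.
Try y = 0.43 m: A R^(2/3) = 0.07388 — low.
Try y = 0.515 m: A R^(2/3) = 0.1195 — close enough.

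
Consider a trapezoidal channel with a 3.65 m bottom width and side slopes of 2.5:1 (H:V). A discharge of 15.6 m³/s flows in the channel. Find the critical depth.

At critical depth, Q² T / (g A³) = 1, i.e. A³/T = Q²/g = 15.6²/9.81 = 24.81.
At y = 0.736 m: A³/T = 9 — short.
At y = 0.978 m: A³/T = 24.8 — matches.

y_c = 0.978 m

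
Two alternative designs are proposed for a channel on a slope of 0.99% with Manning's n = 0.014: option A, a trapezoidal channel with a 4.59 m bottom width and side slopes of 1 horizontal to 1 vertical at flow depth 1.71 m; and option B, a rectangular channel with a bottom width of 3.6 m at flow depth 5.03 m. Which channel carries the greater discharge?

channel B

Channel A: With bottom width b = 4.59 m and side slope z = 1: A = (b + zy)y = (4.59 + 1×1.71)×1.71 = 10.77 m²; P = b + 2y√(1+z²) = 4.59 + 2×1.71×1.414 = 9.427 m. Hydraulic radius R = A/P = 10.77/9.427 = 1.143 m. Q_A = (1/0.014)·10.77·1.143^(2/3)·√0.0099 = 83.69 m³/s.
Channel B: Flow area A = b·y = 3.6 × 5.03 = 18.11 m². Wetted perimeter P = b + 2y = 3.6 + 2×5.03 = 13.66 m. Hydraulic radius R = A/P = 18.11/13.66 = 1.326 m. Q_B = (1/0.014)·18.11·1.326^(2/3)·√0.0099 = 155.3 m³/s.
Q_A = 83.69 m³/s vs Q_B = 155.3 m³/s, so channel B carries more.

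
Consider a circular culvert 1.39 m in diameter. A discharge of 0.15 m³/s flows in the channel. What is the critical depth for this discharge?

y_c = 0.196 m

At critical depth, Q² T / (g A³) = 1, i.e. A³/T = Q²/g = 0.15²/9.81 = 0.002294.
Trying y = 0.232 m: A³/T = 0.004459 — high.
Trying y = 0.141 m: A³/T = 0.000625 — low.
Trying y = 0.196 m: A³/T = 0.002296 — matches.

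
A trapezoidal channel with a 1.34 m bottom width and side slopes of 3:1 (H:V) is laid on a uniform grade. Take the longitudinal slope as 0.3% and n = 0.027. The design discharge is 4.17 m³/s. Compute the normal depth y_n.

Manning's equation rearranged: A R^(2/3) = nQ / (1·√S) = 0.027 × 4.17 / (√0.003) = 2.056.
Trying y = 0.999 m: A R^(2/3) = 2.964 — high.
Trying y = 0.712 m: A R^(2/3) = 1.396 — low.
Trying y = 0.849 m: A R^(2/3) = 2.056 — matches.

y_n = 0.849 m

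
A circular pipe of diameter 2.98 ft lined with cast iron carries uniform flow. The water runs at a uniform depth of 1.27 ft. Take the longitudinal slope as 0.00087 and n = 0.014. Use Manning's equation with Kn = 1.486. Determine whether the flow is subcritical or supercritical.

For a circular section of diameter D = 2.98 ft at depth y = 1.27 ft, the central angle is θ = 2 arccos(1 − 2y/D) = 2.845 rad. Then A = (D²/8)(θ − sin θ) = 2.834 ft² and P = Dθ/2 = 4.239 ft.
Hydraulic radius R = A/P = 2.834/4.239 = 0.6685 ft.
V = (1.486/n) R^(2/3) √S = (1.486/0.014) × 0.6685^(2/3) × √0.00087 = 2.394 ft/s. Hydraulic depth D_h = A/T = 2.834/2.947 = 0.9616 ft.
Froude number Fr = V/√(g·D_h) = 2.394/√(32.2×0.9616) = 0.43, which is less than 1, so the flow is subcritical.

subcritical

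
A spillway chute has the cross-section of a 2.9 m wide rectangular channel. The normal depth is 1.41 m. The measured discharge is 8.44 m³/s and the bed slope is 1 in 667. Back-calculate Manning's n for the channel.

Flow area A = b·y = 2.9 × 1.41 = 4.089 m². Wetted perimeter P = b + 2y = 2.9 + 2×1.41 = 5.72 m.
Hydraulic radius R = A/P = 4.089/5.72 = 0.7149 m.
Rearranging Manning's equation: n = (1/Q) A R^(2/3) S^(1/2) = (1/8.44) × 4.089 × 0.7149^(2/3) × √0.001499 = 0.015.

n = 0.015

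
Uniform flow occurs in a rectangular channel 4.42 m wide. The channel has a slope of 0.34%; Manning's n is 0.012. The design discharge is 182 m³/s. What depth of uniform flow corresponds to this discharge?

y_n = 6.13 m

Manning's equation rearranged: A R^(2/3) = nQ / (1·√S) = 0.012 × 182 / (√0.0034) = 37.46.
At y = 5.18 m: A R^(2/3) = 30.65 — short.
At y = 6.13 m: A R^(2/3) = 37.44 — close enough.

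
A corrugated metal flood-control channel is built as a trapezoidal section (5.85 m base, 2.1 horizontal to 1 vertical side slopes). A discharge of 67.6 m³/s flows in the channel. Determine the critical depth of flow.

y_c = 1.89 m

At critical depth, Q² T / (g A³) = 1, i.e. A³/T = Q²/g = 67.6²/9.81 = 465.8.
Try y = 1.35 m: A³/T = 139.9 — too small.
Try y = 2.09 m: A³/T = 669.9 — too large.
Try y = 1.89 m: A³/T = 463.5 — ≈ 465.8.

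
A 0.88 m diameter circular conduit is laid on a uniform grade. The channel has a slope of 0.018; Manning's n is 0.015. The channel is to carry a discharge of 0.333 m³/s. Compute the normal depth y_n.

y_n = 0.244 m

Manning's equation rearranged: A R^(2/3) = nQ / (1·√S) = 0.015 × 0.333 / (√0.018) = 0.03723.
At y = 0.283 m: A R^(2/3) = 0.04962 — over.
At y = 0.197 m: A R^(2/3) = 0.02436 — short.
At y = 0.244 m: A R^(2/3) = 0.03723 — ≈ 0.03723.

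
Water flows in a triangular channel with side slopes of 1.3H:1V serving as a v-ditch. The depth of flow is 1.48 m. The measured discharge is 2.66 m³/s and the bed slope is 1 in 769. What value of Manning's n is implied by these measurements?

For a triangular section with side slope z = 1.3: A = zy² = 1.3×1.48² = 2.848 m²; P = 2y√(1+z²) = 2×1.48×1.64 = 4.855 m.
Hydraulic radius R = A/P = 2.848/4.855 = 0.5865 m.
Rearranging Manning's equation: n = (1/Q) A R^(2/3) S^(1/2) = (1/2.66) × 2.848 × 0.5865^(2/3) × √0.0013 = 0.027.

n = 0.027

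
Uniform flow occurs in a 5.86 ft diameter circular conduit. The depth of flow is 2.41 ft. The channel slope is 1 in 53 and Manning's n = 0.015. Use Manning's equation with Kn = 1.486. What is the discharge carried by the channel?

For a circular section of diameter D = 5.86 ft at depth y = 2.41 ft, the central angle is θ = 2 arccos(1 − 2y/D) = 2.785 rad. Then A = (D²/8)(θ − sin θ) = 10.45 ft² and P = Dθ/2 = 8.159 ft.
Hydraulic radius R = A/P = 10.45/8.159 = 1.281 ft.
Manning's equation: Q = (1.486/n) A R^(2/3) S^(1/2) = (1.486/0.015) × 10.45 × 1.281^(2/3) × 0.01887^(1/2) = 168 ft³/s.

Q = 168 ft³/s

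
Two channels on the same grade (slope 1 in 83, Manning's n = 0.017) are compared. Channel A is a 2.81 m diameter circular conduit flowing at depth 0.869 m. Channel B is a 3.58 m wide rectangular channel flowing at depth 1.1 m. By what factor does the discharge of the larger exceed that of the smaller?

Channel A: For a circular section of diameter D = 2.81 m at depth y = 0.869 m, the central angle is θ = 2 arccos(1 − 2y/D) = 2.359 rad. Then A = (D²/8)(θ − sin θ) = 1.632 m² and P = Dθ/2 = 3.314 m. Hydraulic radius R = A/P = 1.632/3.314 = 0.4924 m. Q_A = (1/0.017)·1.632·0.4924^(2/3)·√0.01205 = 6.571 m³/s.
Channel B: Flow area A = b·y = 3.58 × 1.1 = 3.938 m². Wetted perimeter P = b + 2y = 3.58 + 2×1.1 = 5.78 m. Hydraulic radius R = A/P = 3.938/5.78 = 0.6813 m. Q_B = (1/0.017)·3.938·0.6813^(2/3)·√0.01205 = 19.69 m³/s.
The larger discharge is 19.69 m³/s and the smaller is 6.571 m³/s; the ratio is 3.

3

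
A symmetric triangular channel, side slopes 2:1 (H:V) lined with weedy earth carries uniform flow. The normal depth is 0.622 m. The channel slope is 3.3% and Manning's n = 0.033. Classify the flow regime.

For a triangular section with side slope z = 2: A = zy² = 2×0.622² = 0.7738 m²; P = 2y√(1+z²) = 2×0.622×2.236 = 2.782 m.
Hydraulic radius R = A/P = 0.7738/2.782 = 0.2782 m.
V = (1/n) R^(2/3) √S = (1/0.033) × 0.2782^(2/3) × √0.033 = 2.346 m/s. Hydraulic depth D_h = A/T = 0.7738/2.488 = 0.311 m.
Froude number Fr = V/√(g·D_h) = 2.346/√(9.81×0.311) = 1.34, which is greater than 1, so the flow is supercritical.

supercritical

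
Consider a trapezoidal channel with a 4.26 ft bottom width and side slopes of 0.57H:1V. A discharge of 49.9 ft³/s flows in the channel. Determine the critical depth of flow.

At critical depth, Q² T / (g A³) = 1, i.e. A³/T = Q²/g = 49.9²/32.2 = 77.33.
At y = 1.09 ft: A³/T = 27.37 — low.
At y = 1.65 ft: A³/T = 102.9 — high.
At y = 1.51 ft: A³/T = 77.29 — matches.

y_c = 1.51 ft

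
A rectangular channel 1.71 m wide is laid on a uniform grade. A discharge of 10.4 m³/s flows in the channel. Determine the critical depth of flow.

y_c = 1.56 m

For a rectangular channel, critical depth y_c = (q²/g)^(1/3) where q = Q/b = 10.4/1.71 = 6.082 m²/s.
So y_c = (6.082²/9.81)^(1/3) = 1.56 m.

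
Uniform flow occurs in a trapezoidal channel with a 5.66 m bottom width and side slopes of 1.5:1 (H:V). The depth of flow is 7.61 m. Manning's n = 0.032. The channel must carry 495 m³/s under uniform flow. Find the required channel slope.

S = 0.0024

With bottom width b = 5.66 m and side slope z = 1.5: A = (b + zy)y = (5.66 + 1.5×7.61)×7.61 = 129.9 m²; P = b + 2y√(1+z²) = 5.66 + 2×7.61×1.803 = 33.1 m.
Hydraulic radius R = A/P = 129.9/33.1 = 3.926 m.
From Manning's equation, S = [nQ / (1 A R^(2/3))]² = [0.032 × 495 / (1 × 129.9 × 3.926^(2/3))]² = 0.0024.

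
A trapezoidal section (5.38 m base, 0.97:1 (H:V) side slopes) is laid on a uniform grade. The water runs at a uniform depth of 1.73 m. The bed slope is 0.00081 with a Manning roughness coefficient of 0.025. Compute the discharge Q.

With bottom width b = 5.38 m and side slope z = 0.97: A = (b + zy)y = (5.38 + 0.97×1.73)×1.73 = 12.21 m²; P = b + 2y√(1+z²) = 5.38 + 2×1.73×1.393 = 10.2 m.
Hydraulic radius R = A/P = 12.21/10.2 = 1.197 m.
Manning's equation: Q = (1/n) A R^(2/3) S^(1/2) = (1/0.025) × 12.21 × 1.197^(2/3) × 0.00081^(1/2) = 15.7 m³/s.

Q = 15.7 m³/s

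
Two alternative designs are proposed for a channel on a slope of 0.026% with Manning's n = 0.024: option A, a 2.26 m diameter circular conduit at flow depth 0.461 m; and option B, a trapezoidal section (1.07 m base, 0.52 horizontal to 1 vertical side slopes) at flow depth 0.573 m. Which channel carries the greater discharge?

Channel A: For a circular section of diameter D = 2.26 m at depth y = 0.461 m, the central angle is θ = 2 arccos(1 − 2y/D) = 1.874 rad. Then A = (D²/8)(θ − sin θ) = 0.5875 m² and P = Dθ/2 = 2.118 m. Hydraulic radius R = A/P = 0.5875/2.118 = 0.2774 m. Q_A = (1/0.024)·0.5875·0.2774^(2/3)·√0.00026 = 0.1679 m³/s.
Channel B: With bottom width b = 1.07 m and side slope z = 0.52: A = (b + zy)y = (1.07 + 0.52×0.573)×0.573 = 0.7838 m²; P = b + 2y√(1+z²) = 1.07 + 2×0.573×1.127 = 2.362 m. Hydraulic radius R = A/P = 0.7838/2.362 = 0.3319 m. Q_B = (1/0.024)·0.7838·0.3319^(2/3)·√0.00026 = 0.2524 m³/s.
Q_A = 0.1679 m³/s vs Q_B = 0.2524 m³/s, so channel B carries more.

channel B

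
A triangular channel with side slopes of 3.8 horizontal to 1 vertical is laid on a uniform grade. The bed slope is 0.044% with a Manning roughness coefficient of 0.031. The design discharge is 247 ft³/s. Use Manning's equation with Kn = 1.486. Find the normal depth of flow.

y_n = 5.73 ft

Manning's equation rearranged: A R^(2/3) = nQ / (1.486·√S) = 0.031 × 247 / (1.486 × √0.00044) = 245.6.
At y = 6.37 ft: A R^(2/3) = 326.4 — over.
At y = 4.59 ft: A R^(2/3) = 136.2 — short.
At y = 5.73 ft: A R^(2/3) = 246.1 — matches.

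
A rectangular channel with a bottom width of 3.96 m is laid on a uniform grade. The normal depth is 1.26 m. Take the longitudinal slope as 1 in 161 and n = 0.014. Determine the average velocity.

Flow area A = b·y = 3.96 × 1.26 = 4.99 m². Wetted perimeter P = b + 2y = 3.96 + 2×1.26 = 6.48 m.
Hydraulic radius R = A/P = 4.99/6.48 = 0.77 m.
From Manning's equation, V = (1/n) R^(2/3) S^(1/2) = (1/0.014) × 0.77^(2/3) × 0.006211^(1/2) = 4.73 m/s.

V = 4.73 m/s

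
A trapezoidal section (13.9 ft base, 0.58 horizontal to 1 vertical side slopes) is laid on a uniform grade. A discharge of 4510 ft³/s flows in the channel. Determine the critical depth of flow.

At critical depth, Q² T / (g A³) = 1, i.e. A³/T = Q²/g = 4510²/32.2 = 631700.
At y = 11 ft: A³/T = 416400 — too small.
At y = 13.9 ft: A³/T = 947500 — too large.
At y = 12.4 ft: A³/T = 632500 — close enough.

y_c = 12.4 ft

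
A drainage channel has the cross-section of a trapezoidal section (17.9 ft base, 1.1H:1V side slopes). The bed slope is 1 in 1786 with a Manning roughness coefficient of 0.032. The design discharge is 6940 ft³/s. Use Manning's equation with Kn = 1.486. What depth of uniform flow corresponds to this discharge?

Manning's equation rearranged: A R^(2/3) = nQ / (1.486·√S) = 0.032 × 6940 / (1.486 × √0.0005599) = 6316.
At y = 28.6 ft: A R^(2/3) = 8088 — high.
At y = 19 ft: A R^(2/3) = 3401 — low.
At y = 25.5 ft: A R^(2/3) = 6312 — ≈ 6316.

y_n = 25.5 ft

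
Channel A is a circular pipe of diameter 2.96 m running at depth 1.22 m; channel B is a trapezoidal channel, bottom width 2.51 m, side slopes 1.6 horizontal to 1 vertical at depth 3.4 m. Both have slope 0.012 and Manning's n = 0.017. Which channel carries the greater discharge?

channel B

Channel A: For a circular section of diameter D = 2.96 m at depth y = 1.22 m, the central angle is θ = 2 arccos(1 − 2y/D) = 2.788 rad. Then A = (D²/8)(θ − sin θ) = 2.675 m² and P = Dθ/2 = 4.127 m. Hydraulic radius R = A/P = 2.675/4.127 = 0.6482 m. Q_A = (1/0.017)·2.675·0.6482^(2/3)·√0.012 = 12.91 m³/s.
Channel B: With bottom width b = 2.51 m and side slope z = 1.6: A = (b + zy)y = (2.51 + 1.6×3.4)×3.4 = 27.03 m²; P = b + 2y√(1+z²) = 2.51 + 2×3.4×1.887 = 15.34 m. Hydraulic radius R = A/P = 27.03/15.34 = 1.762 m. Q_B = (1/0.017)·27.03·1.762^(2/3)·√0.012 = 254.1 m³/s.
Q_A = 12.91 m³/s vs Q_B = 254.1 m³/s, so channel B carries more.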